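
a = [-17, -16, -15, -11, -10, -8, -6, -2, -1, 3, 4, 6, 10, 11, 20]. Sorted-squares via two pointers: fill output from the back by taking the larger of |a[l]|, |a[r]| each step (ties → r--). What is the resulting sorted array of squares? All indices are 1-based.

l=1 r=15: |-17|<=|20| out[15]=400, r--
l=1 r=14: |-17|>|11| out[14]=289, l++
l=2 r=14: |-16|>|11| out[13]=256, l++
l=3 r=14: |-15|>|11| out[12]=225, l++
l=4 r=14: |-11|<=|11| out[11]=121, r--
l=4 r=13: |-11|>|10| out[10]=121, l++
l=5 r=13: |-10|<=|10| out[9]=100, r--
l=5 r=12: |-10|>|6| out[8]=100, l++
l=6 r=12: |-8|>|6| out[7]=64, l++
l=7 r=12: |-6|<=|6| out[6]=36, r--
l=7 r=11: |-6|>|4| out[5]=36, l++
l=8 r=11: |-2|<=|4| out[4]=16, r--
l=8 r=10: |-2|<=|3| out[3]=9, r--
l=8 r=9: |-2|>|-1| out[2]=4, l++
l=9 r=9: |-1|<=|-1| out[1]=1, r--

[1, 4, 9, 16, 36, 36, 64, 100, 100, 121, 121, 225, 256, 289, 400]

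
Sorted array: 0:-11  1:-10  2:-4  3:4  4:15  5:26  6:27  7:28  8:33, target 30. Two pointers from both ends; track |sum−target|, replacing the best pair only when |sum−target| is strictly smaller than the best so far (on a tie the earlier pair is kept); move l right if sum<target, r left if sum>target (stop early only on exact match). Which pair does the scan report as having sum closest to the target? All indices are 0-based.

pair (4, 26) with sum 30 (|Δ|=0)

[0,8] -11+33=22 d=8 * → l++
[1,8] -10+33=23 d=7 * → l++
[2,8] -4+33=29 d=1 * → l++
[3,8] 4+33=37 d=7 → r--
[3,7] 4+28=32 d=2 → r--
[3,6] 4+27=31 d=1 → r--
[3,5] 4+26=30 d=0 * → stop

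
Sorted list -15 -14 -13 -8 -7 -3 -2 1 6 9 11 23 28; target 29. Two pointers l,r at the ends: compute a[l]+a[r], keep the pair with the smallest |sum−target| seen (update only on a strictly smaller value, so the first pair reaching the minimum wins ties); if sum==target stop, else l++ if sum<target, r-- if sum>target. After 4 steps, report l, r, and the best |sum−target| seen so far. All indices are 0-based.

l=4, r=12, best |Δ|=9

[0,12] -15+28=13 d=16 * → l++
[1,12] -14+28=14 d=15 * → l++
[2,12] -13+28=15 d=14 * → l++
[3,12] -8+28=20 d=9 * → l++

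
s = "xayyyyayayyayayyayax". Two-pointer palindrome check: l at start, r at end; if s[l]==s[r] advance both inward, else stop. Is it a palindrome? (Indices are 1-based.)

l=1 r=20: 'x'=='x', l++,r--
l=2 r=19: 'a'=='a', l++,r--
l=3 r=18: 'y'=='y', l++,r--
l=4 r=17: 'y'!='a', stop

not a palindrome (mismatch at 4,17)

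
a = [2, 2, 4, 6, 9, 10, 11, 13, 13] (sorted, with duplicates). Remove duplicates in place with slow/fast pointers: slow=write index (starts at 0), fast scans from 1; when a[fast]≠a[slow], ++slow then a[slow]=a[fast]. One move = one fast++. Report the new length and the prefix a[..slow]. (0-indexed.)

slow=0 fast=1: a[fast]=2=a[slow] dup, fast++
slow=0 fast=2: a[fast]=4≠a[slow]=2 write a[1]=4, slow++,fast++
slow=1 fast=3: a[fast]=6≠a[slow]=4 write a[2]=6, slow++,fast++
slow=2 fast=4: a[fast]=9≠a[slow]=6 write a[3]=9, slow++,fast++
slow=3 fast=5: a[fast]=10≠a[slow]=9 write a[4]=10, slow++,fast++
slow=4 fast=6: a[fast]=11≠a[slow]=10 write a[5]=11, slow++,fast++
slow=5 fast=7: a[fast]=13≠a[slow]=11 write a[6]=13, slow++,fast++
slow=6 fast=8: a[fast]=13=a[slow] dup, fast++

length 7; prefix = [2, 4, 6, 9, 10, 11, 13]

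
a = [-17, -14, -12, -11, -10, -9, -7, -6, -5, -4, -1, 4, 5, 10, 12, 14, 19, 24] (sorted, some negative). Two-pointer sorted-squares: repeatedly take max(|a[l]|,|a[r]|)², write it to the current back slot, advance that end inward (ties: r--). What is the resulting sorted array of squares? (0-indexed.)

[0,17] |-17|<=|24| out[17]=576 → r--
[0,16] |-17|<=|19| out[16]=361 → r--
[0,15] |-17|>|14| out[15]=289 → l++
[1,15] |-14|<=|14| out[14]=196 → r--
[1,14] |-14|>|12| out[13]=196 → l++
[2,14] |-12|<=|12| out[12]=144 → r--
[2,13] |-12|>|10| out[11]=144 → l++
[3,13] |-11|>|10| out[10]=121 → l++
[4,13] |-10|<=|10| out[9]=100 → r--
[4,12] |-10|>|5| out[8]=100 → l++
[5,12] |-9|>|5| out[7]=81 → l++
[6,12] |-7|>|5| out[6]=49 → l++
[7,12] |-6|>|5| out[5]=36 → l++
[8,12] |-5|<=|5| out[4]=25 → r--
[8,11] |-5|>|4| out[3]=25 → l++
[9,11] |-4|<=|4| out[2]=16 → r--
[9,10] |-4|>|-1| out[1]=16 → l++
[10,10] |-1|<=|-1| out[0]=1 → r--

[1, 16, 16, 25, 25, 36, 49, 81, 100, 100, 121, 144, 144, 196, 196, 289, 361, 576]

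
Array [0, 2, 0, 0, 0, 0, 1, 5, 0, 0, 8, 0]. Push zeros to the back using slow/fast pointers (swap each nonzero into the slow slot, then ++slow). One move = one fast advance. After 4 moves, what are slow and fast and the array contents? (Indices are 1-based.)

slow=2, fast=5, a=[2, 0, 0, 0, 0, 0, 1, 5, 0, 0, 8, 0]

(s=1,f=1) a[fast]=0 → fast++
(s=1,f=2) a[fast]=2≠0 swap→a[1]=2 → slow++,fast++
(s=2,f=3) a[fast]=0 → fast++
(s=2,f=4) a[fast]=0 → fast++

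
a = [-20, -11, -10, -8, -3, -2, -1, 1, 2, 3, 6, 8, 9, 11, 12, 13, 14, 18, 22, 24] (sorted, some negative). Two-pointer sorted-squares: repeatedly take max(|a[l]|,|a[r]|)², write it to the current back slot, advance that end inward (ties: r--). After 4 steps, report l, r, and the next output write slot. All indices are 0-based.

l=0 r=19: |-20|<=|24| out[19]=576, r--
l=0 r=18: |-20|<=|22| out[18]=484, r--
l=0 r=17: |-20|>|18| out[17]=400, l++
l=1 r=17: |-11|<=|18| out[16]=324, r--

l=1, r=16, next write slot=15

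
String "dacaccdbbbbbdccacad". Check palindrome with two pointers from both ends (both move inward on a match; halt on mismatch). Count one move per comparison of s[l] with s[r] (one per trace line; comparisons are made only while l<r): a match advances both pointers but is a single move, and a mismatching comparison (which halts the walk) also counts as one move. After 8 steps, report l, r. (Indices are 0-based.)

[0,18] 'd'=='d' → l++,r--
[1,17] 'a'=='a' → l++,r--
[2,16] 'c'=='c' → l++,r--
[3,15] 'a'=='a' → l++,r--
[4,14] 'c'=='c' → l++,r--
[5,13] 'c'=='c' → l++,r--
[6,12] 'd'=='d' → l++,r--
[7,11] 'b'=='b' → l++,r--

l=8, r=10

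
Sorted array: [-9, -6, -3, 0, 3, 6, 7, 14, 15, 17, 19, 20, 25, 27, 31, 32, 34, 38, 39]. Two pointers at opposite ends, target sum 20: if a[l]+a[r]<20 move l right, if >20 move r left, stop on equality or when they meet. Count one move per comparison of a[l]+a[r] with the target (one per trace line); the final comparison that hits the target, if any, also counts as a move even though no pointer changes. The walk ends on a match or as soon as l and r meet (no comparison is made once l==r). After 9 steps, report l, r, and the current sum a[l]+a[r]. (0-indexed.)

[0,18] -9+39=30 >20 → r--
[0,17] -9+38=29 >20 → r--
[0,16] -9+34=25 >20 → r--
[0,15] -9+32=23 >20 → r--
[0,14] -9+31=22 >20 → r--
[0,13] -9+27=18 <20 → l++
[1,13] -6+27=21 >20 → r--
[1,12] -6+25=19 <20 → l++
[2,12] -3+25=22 >20 → r--

l=2, r=11, sum=17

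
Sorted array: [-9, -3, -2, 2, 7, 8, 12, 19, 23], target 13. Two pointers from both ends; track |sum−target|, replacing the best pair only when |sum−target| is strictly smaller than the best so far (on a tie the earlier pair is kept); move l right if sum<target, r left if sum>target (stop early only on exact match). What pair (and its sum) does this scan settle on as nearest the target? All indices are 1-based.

l=1 r=9: -9+23=14 d=1 *, r--
l=1 r=8: -9+19=10 d=3, l++
l=2 r=8: -3+19=16 d=3, r--
l=2 r=7: -3+12=9 d=4, l++
l=3 r=7: -2+12=10 d=3, l++
l=4 r=7: 2+12=14 d=1, r--
l=4 r=6: 2+8=10 d=3, l++
l=5 r=6: 7+8=15 d=2, r--

pair (-9, 23) with sum 14 (|Δ|=1)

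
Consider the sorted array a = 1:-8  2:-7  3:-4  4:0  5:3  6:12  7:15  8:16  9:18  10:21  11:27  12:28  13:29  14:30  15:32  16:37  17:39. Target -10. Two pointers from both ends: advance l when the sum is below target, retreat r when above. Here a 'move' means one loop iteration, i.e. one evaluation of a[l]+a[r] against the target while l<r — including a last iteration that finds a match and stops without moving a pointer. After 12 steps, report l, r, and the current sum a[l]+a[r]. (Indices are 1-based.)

[1,17] -8+39=31 >-10 → r--
[1,16] -8+37=29 >-10 → r--
[1,15] -8+32=24 >-10 → r--
[1,14] -8+30=22 >-10 → r--
[1,13] -8+29=21 >-10 → r--
[1,12] -8+28=20 >-10 → r--
[1,11] -8+27=19 >-10 → r--
[1,10] -8+21=13 >-10 → r--
[1,9] -8+18=10 >-10 → r--
[1,8] -8+16=8 >-10 → r--
[1,7] -8+15=7 >-10 → r--
[1,6] -8+12=4 >-10 → r--

l=1, r=5, sum=-5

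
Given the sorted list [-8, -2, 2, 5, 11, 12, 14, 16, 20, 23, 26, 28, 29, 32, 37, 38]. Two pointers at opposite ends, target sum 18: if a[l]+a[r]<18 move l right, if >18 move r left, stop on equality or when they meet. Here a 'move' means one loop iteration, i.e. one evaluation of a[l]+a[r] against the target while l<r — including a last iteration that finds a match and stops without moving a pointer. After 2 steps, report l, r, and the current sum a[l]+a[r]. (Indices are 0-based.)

[0,15] -8+38=30 >18 → r--
[0,14] -8+37=29 >18 → r--

l=0, r=13, sum=24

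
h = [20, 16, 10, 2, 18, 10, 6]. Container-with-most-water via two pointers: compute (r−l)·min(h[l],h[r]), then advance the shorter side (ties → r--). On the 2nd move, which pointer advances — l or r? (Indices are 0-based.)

l=0 r=6: min(20,6)*6=36 best=36 *, r--
l=0 r=5: min(20,10)*5=50 best=50 *, r--

r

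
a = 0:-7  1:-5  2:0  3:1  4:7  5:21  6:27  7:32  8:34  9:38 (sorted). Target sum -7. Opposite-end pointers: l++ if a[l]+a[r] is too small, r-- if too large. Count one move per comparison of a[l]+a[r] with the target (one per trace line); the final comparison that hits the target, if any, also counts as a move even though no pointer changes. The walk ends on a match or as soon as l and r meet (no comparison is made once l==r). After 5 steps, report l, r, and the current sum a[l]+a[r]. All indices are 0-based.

[0,9] -7+38=31 >-7 → r--
[0,8] -7+34=27 >-7 → r--
[0,7] -7+32=25 >-7 → r--
[0,6] -7+27=20 >-7 → r--
[0,5] -7+21=14 >-7 → r--

l=0, r=4, sum=0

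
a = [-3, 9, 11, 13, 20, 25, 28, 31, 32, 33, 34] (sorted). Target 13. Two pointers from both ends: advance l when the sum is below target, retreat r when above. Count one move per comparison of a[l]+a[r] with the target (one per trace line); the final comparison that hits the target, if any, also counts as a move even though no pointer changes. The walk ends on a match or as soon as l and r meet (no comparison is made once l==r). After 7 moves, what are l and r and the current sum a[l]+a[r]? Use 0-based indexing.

[0,10] -3+34=31 >13 → r--
[0,9] -3+33=30 >13 → r--
[0,8] -3+32=29 >13 → r--
[0,7] -3+31=28 >13 → r--
[0,6] -3+28=25 >13 → r--
[0,5] -3+25=22 >13 → r--
[0,4] -3+20=17 >13 → r--

l=0, r=3, sum=10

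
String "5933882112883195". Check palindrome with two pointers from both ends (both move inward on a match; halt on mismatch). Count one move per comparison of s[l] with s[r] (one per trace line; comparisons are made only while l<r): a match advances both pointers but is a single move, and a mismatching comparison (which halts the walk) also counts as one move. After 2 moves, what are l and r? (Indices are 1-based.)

l=1 r=16: '5'=='5', l++,r--
l=2 r=15: '9'=='9', l++,r--

l=3, r=14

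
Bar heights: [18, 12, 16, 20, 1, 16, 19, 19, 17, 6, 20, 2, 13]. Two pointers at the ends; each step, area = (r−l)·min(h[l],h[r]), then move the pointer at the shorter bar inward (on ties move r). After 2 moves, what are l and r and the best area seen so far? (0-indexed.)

l=0, r=10, best area=156

l=0 r=12: min(18,13)*12=156 best=156 *, r--
l=0 r=11: min(18,2)*11=22 best=156, r--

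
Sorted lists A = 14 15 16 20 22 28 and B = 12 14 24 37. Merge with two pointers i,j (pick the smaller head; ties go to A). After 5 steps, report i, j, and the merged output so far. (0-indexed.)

i=3, j=2, merged so far=[12, 14, 14, 15, 16]

i=0 j=0: A[i]=14>B[j]=12 take 12, j++
i=0 j=1: A[i]=14<=B[j]=14 take 14, i++
i=1 j=1: A[i]=15>B[j]=14 take 14, j++
i=1 j=2: A[i]=15<=B[j]=24 take 15, i++
i=2 j=2: A[i]=16<=B[j]=24 take 16, i++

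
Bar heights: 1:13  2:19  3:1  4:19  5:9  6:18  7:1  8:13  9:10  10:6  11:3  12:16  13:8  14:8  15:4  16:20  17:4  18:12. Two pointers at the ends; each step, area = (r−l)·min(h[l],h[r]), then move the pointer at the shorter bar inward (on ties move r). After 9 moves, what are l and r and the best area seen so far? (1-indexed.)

l=8, r=16, best area=266

[1,18] min(13,12)*17=204 best=204 * → r--
[1,17] min(13,4)*16=64 best=204 → r--
[1,16] min(13,20)*15=195 best=204 → l++
[2,16] min(19,20)*14=266 best=266 * → l++
[3,16] min(1,20)*13=13 best=266 → l++
[4,16] min(19,20)*12=228 best=266 → l++
[5,16] min(9,20)*11=99 best=266 → l++
[6,16] min(18,20)*10=180 best=266 → l++
[7,16] min(1,20)*9=9 best=266 → l++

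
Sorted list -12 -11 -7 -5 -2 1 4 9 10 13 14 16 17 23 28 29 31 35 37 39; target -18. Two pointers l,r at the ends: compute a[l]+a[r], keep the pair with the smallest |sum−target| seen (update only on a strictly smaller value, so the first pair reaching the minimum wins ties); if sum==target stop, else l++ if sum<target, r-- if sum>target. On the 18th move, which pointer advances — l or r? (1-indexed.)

l

l=1 r=20: -12+39=27 d=45 *, r--
l=1 r=19: -12+37=25 d=43 *, r--
l=1 r=18: -12+35=23 d=41 *, r--
l=1 r=17: -12+31=19 d=37 *, r--
l=1 r=16: -12+29=17 d=35 *, r--
l=1 r=15: -12+28=16 d=34 *, r--
l=1 r=14: -12+23=11 d=29 *, r--
l=1 r=13: -12+17=5 d=23 *, r--
l=1 r=12: -12+16=4 d=22 *, r--
l=1 r=11: -12+14=2 d=20 *, r--
l=1 r=10: -12+13=1 d=19 *, r--
l=1 r=9: -12+10=-2 d=16 *, r--
l=1 r=8: -12+9=-3 d=15 *, r--
l=1 r=7: -12+4=-8 d=10 *, r--
l=1 r=6: -12+1=-11 d=7 *, r--
l=1 r=5: -12+-2=-14 d=4 *, r--
l=1 r=4: -12+-5=-17 d=1 *, r--
l=1 r=3: -12+-7=-19 d=1, l++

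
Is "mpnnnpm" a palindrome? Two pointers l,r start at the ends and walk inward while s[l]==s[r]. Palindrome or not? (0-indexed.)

l=0 r=6: 'm'=='m', l++,r--
l=1 r=5: 'p'=='p', l++,r--
l=2 r=4: 'n'=='n', l++,r--

palindrome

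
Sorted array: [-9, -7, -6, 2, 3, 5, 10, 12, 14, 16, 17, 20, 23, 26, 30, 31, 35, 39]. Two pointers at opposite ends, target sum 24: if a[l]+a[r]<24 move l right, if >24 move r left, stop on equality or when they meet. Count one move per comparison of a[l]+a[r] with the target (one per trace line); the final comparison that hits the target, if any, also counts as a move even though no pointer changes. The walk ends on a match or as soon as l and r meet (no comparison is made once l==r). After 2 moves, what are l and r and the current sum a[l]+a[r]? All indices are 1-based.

l=1, r=16, sum=22

l=1 r=18: -9+39=30 >24, r--
l=1 r=17: -9+35=26 >24, r--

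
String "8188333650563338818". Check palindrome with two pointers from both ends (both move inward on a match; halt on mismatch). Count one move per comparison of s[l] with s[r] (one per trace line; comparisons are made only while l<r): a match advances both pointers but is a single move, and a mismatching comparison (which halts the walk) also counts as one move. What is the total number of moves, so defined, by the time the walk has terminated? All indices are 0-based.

9 moves

[0,18] '8'=='8' → l++,r--
[1,17] '1'=='1' → l++,r--
[2,16] '8'=='8' → l++,r--
[3,15] '8'=='8' → l++,r--
[4,14] '3'=='3' → l++,r--
[5,13] '3'=='3' → l++,r--
[6,12] '3'=='3' → l++,r--
[7,11] '6'=='6' → l++,r--
[8,10] '5'=='5' → l++,r--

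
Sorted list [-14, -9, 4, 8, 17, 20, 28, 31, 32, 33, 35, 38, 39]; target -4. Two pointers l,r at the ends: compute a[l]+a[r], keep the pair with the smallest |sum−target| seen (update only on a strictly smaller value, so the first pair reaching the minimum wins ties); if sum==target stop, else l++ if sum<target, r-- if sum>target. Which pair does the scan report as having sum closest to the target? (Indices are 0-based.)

pair (-9, 4) with sum -5 (|Δ|=1)

l=0 r=12: -14+39=25 d=29 *, r--
l=0 r=11: -14+38=24 d=28 *, r--
l=0 r=10: -14+35=21 d=25 *, r--
l=0 r=9: -14+33=19 d=23 *, r--
l=0 r=8: -14+32=18 d=22 *, r--
l=0 r=7: -14+31=17 d=21 *, r--
l=0 r=6: -14+28=14 d=18 *, r--
l=0 r=5: -14+20=6 d=10 *, r--
l=0 r=4: -14+17=3 d=7 *, r--
l=0 r=3: -14+8=-6 d=2 *, l++
l=1 r=3: -9+8=-1 d=3, r--
l=1 r=2: -9+4=-5 d=1 *, l++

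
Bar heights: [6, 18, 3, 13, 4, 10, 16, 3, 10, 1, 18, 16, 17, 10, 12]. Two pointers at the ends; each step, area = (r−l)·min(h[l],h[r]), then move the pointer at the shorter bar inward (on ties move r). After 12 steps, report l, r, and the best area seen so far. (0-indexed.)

l=1, r=3, best area=187

[0,14] min(6,12)*14=84 best=84 * → l++
[1,14] min(18,12)*13=156 best=156 * → r--
[1,13] min(18,10)*12=120 best=156 → r--
[1,12] min(18,17)*11=187 best=187 * → r--
[1,11] min(18,16)*10=160 best=187 → r--
[1,10] min(18,18)*9=162 best=187 → r--
[1,9] min(18,1)*8=8 best=187 → r--
[1,8] min(18,10)*7=70 best=187 → r--
[1,7] min(18,3)*6=18 best=187 → r--
[1,6] min(18,16)*5=80 best=187 → r--
[1,5] min(18,10)*4=40 best=187 → r--
[1,4] min(18,4)*3=12 best=187 → r--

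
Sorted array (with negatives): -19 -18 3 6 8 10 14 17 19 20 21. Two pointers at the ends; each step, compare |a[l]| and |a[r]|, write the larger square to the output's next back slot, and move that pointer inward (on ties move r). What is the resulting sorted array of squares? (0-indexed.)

[9, 36, 64, 100, 196, 289, 324, 361, 361, 400, 441]

[0,10] |-19|<=|21| out[10]=441 → r--
[0,9] |-19|<=|20| out[9]=400 → r--
[0,8] |-19|<=|19| out[8]=361 → r--
[0,7] |-19|>|17| out[7]=361 → l++
[1,7] |-18|>|17| out[6]=324 → l++
[2,7] |3|<=|17| out[5]=289 → r--
[2,6] |3|<=|14| out[4]=196 → r--
[2,5] |3|<=|10| out[3]=100 → r--
[2,4] |3|<=|8| out[2]=64 → r--
[2,3] |3|<=|6| out[1]=36 → r--
[2,2] |3|<=|3| out[0]=9 → r--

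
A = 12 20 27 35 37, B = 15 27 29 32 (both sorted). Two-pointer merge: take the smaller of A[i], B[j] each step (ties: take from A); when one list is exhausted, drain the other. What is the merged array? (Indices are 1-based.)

[12, 15, 20, 27, 27, 29, 32, 35, 37]

[i=1,j=1] A[i]=12<=B[j]=15 take 12 → i++
[i=2,j=1] A[i]=20>B[j]=15 take 15 → j++
[i=2,j=2] A[i]=20<=B[j]=27 take 20 → i++
[i=3,j=2] A[i]=27<=B[j]=27 take 27 → i++
[i=4,j=2] A[i]=35>B[j]=27 take 27 → j++
[i=4,j=3] A[i]=35>B[j]=29 take 29 → j++
[i=4,j=4] A[i]=35>B[j]=32 take 32 → j++
[i=4,j=5] B done, take A[i]=35 → i++
[i=5,j=5] B done, take A[i]=37 → i++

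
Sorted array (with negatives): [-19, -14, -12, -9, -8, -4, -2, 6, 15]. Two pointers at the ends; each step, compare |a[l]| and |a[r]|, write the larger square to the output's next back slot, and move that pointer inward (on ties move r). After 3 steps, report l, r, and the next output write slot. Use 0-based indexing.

[0,8] |-19|>|15| out[8]=361 → l++
[1,8] |-14|<=|15| out[7]=225 → r--
[1,7] |-14|>|6| out[6]=196 → l++

l=2, r=7, next write slot=5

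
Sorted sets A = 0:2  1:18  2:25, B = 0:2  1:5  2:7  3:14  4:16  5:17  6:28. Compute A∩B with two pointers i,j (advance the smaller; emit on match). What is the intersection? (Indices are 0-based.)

[i=0,j=0] 2==2 emit → i++,j++
[i=1,j=1] 18>5 → j++
[i=1,j=2] 18>7 → j++
[i=1,j=3] 18>14 → j++
[i=1,j=4] 18>16 → j++
[i=1,j=5] 18>17 → j++
[i=1,j=6] 18<28 → i++
[i=2,j=6] 25<28 → i++

intersection = [2]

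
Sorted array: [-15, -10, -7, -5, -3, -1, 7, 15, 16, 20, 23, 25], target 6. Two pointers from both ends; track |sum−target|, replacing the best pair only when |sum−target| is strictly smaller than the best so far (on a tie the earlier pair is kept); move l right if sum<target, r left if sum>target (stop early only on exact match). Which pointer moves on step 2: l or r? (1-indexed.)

r

l=1 r=12: -15+25=10 d=4 *, r--
l=1 r=11: -15+23=8 d=2 *, r--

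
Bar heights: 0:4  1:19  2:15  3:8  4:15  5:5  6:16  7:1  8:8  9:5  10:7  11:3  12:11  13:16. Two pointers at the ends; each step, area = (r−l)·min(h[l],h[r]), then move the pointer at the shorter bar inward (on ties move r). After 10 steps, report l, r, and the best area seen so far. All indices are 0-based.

[0,13] min(4,16)*13=52 best=52 * → l++
[1,13] min(19,16)*12=192 best=192 * → r--
[1,12] min(19,11)*11=121 best=192 → r--
[1,11] min(19,3)*10=30 best=192 → r--
[1,10] min(19,7)*9=63 best=192 → r--
[1,9] min(19,5)*8=40 best=192 → r--
[1,8] min(19,8)*7=56 best=192 → r--
[1,7] min(19,1)*6=6 best=192 → r--
[1,6] min(19,16)*5=80 best=192 → r--
[1,5] min(19,5)*4=20 best=192 → r--

l=1, r=4, best area=192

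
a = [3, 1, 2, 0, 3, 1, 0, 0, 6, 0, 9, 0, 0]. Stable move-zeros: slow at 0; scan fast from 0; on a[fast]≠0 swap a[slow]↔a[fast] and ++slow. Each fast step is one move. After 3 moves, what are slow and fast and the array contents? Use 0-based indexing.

slow=3, fast=3, a=[3, 1, 2, 0, 3, 1, 0, 0, 6, 0, 9, 0, 0]

(s=0,f=0) a[fast]=3≠0 swap→a[0]=3 → slow++,fast++
(s=1,f=1) a[fast]=1≠0 swap→a[1]=1 → slow++,fast++
(s=2,f=2) a[fast]=2≠0 swap→a[2]=2 → slow++,fast++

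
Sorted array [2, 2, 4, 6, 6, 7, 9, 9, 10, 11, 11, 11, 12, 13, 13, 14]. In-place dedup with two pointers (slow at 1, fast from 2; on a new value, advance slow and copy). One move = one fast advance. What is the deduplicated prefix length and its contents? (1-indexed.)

(s=1,f=2) a[fast]=2=a[slow] dup → fast++
(s=1,f=3) a[fast]=4≠a[slow]=2 write a[2]=4 → slow++,fast++
(s=2,f=4) a[fast]=6≠a[slow]=4 write a[3]=6 → slow++,fast++
(s=3,f=5) a[fast]=6=a[slow] dup → fast++
(s=3,f=6) a[fast]=7≠a[slow]=6 write a[4]=7 → slow++,fast++
(s=4,f=7) a[fast]=9≠a[slow]=7 write a[5]=9 → slow++,fast++
(s=5,f=8) a[fast]=9=a[slow] dup → fast++
(s=5,f=9) a[fast]=10≠a[slow]=9 write a[6]=10 → slow++,fast++
(s=6,f=10) a[fast]=11≠a[slow]=10 write a[7]=11 → slow++,fast++
(s=7,f=11) a[fast]=11=a[slow] dup → fast++
(s=7,f=12) a[fast]=11=a[slow] dup → fast++
(s=7,f=13) a[fast]=12≠a[slow]=11 write a[8]=12 → slow++,fast++
(s=8,f=14) a[fast]=13≠a[slow]=12 write a[9]=13 → slow++,fast++
(s=9,f=15) a[fast]=13=a[slow] dup → fast++
(s=9,f=16) a[fast]=14≠a[slow]=13 write a[10]=14 → slow++,fast++

length 10; prefix = [2, 4, 6, 7, 9, 10, 11, 12, 13, 14]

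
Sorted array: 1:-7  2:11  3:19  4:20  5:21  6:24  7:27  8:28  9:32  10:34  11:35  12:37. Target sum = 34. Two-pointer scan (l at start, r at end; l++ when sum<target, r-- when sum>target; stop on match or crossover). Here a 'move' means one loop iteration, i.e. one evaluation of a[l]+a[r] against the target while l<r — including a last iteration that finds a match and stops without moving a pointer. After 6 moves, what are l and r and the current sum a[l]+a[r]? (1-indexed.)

[1,12] -7+37=30 <34 → l++
[2,12] 11+37=48 >34 → r--
[2,11] 11+35=46 >34 → r--
[2,10] 11+34=45 >34 → r--
[2,9] 11+32=43 >34 → r--
[2,8] 11+28=39 >34 → r--

l=2, r=7, sum=38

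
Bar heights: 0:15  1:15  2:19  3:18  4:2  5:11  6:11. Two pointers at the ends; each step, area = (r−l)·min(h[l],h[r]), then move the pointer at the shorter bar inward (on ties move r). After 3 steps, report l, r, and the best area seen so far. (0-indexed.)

[0,6] min(15,11)*6=66 best=66 * → r--
[0,5] min(15,11)*5=55 best=66 → r--
[0,4] min(15,2)*4=8 best=66 → r--

l=0, r=3, best area=66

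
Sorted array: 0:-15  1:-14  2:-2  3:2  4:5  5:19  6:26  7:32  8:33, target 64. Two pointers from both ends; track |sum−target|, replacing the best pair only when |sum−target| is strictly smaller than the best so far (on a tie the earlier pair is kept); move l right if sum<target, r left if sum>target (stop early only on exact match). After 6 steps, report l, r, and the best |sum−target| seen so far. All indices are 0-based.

l=6, r=8, best |Δ|=12

[0,8] -15+33=18 d=46 * → l++
[1,8] -14+33=19 d=45 * → l++
[2,8] -2+33=31 d=33 * → l++
[3,8] 2+33=35 d=29 * → l++
[4,8] 5+33=38 d=26 * → l++
[5,8] 19+33=52 d=12 * → l++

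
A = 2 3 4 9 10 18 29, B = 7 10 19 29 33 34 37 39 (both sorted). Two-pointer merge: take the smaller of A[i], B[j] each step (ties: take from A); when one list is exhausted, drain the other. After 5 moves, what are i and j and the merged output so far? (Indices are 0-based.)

i=0 j=0: A[i]=2<=B[j]=7 take 2, i++
i=1 j=0: A[i]=3<=B[j]=7 take 3, i++
i=2 j=0: A[i]=4<=B[j]=7 take 4, i++
i=3 j=0: A[i]=9>B[j]=7 take 7, j++
i=3 j=1: A[i]=9<=B[j]=10 take 9, i++

i=4, j=1, merged so far=[2, 3, 4, 7, 9]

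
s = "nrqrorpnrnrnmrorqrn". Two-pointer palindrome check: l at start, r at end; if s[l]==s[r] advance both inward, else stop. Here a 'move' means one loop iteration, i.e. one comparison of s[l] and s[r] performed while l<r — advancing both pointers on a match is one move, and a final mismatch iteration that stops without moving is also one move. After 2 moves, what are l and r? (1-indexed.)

l=3, r=17

l=1 r=19: 'n'=='n', l++,r--
l=2 r=18: 'r'=='r', l++,r--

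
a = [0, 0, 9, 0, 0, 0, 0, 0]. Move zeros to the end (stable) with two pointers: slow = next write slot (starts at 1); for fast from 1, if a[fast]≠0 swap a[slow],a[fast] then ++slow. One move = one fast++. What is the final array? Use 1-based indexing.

[9, 0, 0, 0, 0, 0, 0, 0]

(s=1,f=1) a[fast]=0 → fast++
(s=1,f=2) a[fast]=0 → fast++
(s=1,f=3) a[fast]=9≠0 swap→a[1]=9 → slow++,fast++
(s=2,f=4) a[fast]=0 → fast++
(s=2,f=5) a[fast]=0 → fast++
(s=2,f=6) a[fast]=0 → fast++
(s=2,f=7) a[fast]=0 → fast++
(s=2,f=8) a[fast]=0 → fast++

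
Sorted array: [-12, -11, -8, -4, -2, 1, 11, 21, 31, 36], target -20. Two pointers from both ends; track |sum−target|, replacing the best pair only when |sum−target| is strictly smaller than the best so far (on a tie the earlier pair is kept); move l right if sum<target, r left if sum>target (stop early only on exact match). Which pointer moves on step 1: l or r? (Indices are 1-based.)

l=1 r=10: -12+36=24 d=44 *, r--

r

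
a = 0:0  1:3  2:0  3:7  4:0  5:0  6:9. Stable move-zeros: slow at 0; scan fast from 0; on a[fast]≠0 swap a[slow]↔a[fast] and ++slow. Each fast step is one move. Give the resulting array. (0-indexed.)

(s=0,f=0) a[fast]=0 → fast++
(s=0,f=1) a[fast]=3≠0 swap→a[0]=3 → slow++,fast++
(s=1,f=2) a[fast]=0 → fast++
(s=1,f=3) a[fast]=7≠0 swap→a[1]=7 → slow++,fast++
(s=2,f=4) a[fast]=0 → fast++
(s=2,f=5) a[fast]=0 → fast++
(s=2,f=6) a[fast]=9≠0 swap→a[2]=9 → slow++,fast++

[3, 7, 9, 0, 0, 0, 0]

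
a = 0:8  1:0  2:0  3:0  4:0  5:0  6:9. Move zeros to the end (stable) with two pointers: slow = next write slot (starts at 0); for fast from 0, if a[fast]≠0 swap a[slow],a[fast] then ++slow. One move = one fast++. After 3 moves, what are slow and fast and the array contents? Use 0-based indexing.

slow=1, fast=3, a=[8, 0, 0, 0, 0, 0, 9]

(s=0,f=0) a[fast]=8≠0 swap→a[0]=8 → slow++,fast++
(s=1,f=1) a[fast]=0 → fast++
(s=1,f=2) a[fast]=0 → fast++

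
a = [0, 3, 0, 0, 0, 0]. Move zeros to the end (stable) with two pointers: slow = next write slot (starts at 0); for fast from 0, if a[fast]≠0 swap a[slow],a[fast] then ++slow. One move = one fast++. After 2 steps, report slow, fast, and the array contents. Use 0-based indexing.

slow=0 fast=0: a[fast]=0, fast++
slow=0 fast=1: a[fast]=3≠0 swap→a[0]=3, slow++,fast++

slow=1, fast=2, a=[3, 0, 0, 0, 0, 0]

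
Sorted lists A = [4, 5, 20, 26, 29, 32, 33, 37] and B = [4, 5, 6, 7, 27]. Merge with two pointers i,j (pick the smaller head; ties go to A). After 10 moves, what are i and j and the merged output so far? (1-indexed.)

i=6, j=6, merged so far=[4, 4, 5, 5, 6, 7, 20, 26, 27, 29]

[i=1,j=1] A[i]=4<=B[j]=4 take 4 → i++
[i=2,j=1] A[i]=5>B[j]=4 take 4 → j++
[i=2,j=2] A[i]=5<=B[j]=5 take 5 → i++
[i=3,j=2] A[i]=20>B[j]=5 take 5 → j++
[i=3,j=3] A[i]=20>B[j]=6 take 6 → j++
[i=3,j=4] A[i]=20>B[j]=7 take 7 → j++
[i=3,j=5] A[i]=20<=B[j]=27 take 20 → i++
[i=4,j=5] A[i]=26<=B[j]=27 take 26 → i++
[i=5,j=5] A[i]=29>B[j]=27 take 27 → j++
[i=5,j=6] B done, take A[i]=29 → i++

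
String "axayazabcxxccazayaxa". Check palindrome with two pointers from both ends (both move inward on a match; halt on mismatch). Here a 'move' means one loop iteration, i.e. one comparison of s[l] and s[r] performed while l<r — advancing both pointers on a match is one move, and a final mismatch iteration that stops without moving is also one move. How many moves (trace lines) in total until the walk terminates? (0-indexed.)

l=0 r=19: 'a'=='a', l++,r--
l=1 r=18: 'x'=='x', l++,r--
l=2 r=17: 'a'=='a', l++,r--
l=3 r=16: 'y'=='y', l++,r--
l=4 r=15: 'a'=='a', l++,r--
l=5 r=14: 'z'=='z', l++,r--
l=6 r=13: 'a'=='a', l++,r--
l=7 r=12: 'b'!='c', stop

8 moves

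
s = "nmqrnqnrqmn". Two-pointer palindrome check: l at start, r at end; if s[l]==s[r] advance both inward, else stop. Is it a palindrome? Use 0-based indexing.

l=0 r=10: 'n'=='n', l++,r--
l=1 r=9: 'm'=='m', l++,r--
l=2 r=8: 'q'=='q', l++,r--
l=3 r=7: 'r'=='r', l++,r--
l=4 r=6: 'n'=='n', l++,r--

palindrome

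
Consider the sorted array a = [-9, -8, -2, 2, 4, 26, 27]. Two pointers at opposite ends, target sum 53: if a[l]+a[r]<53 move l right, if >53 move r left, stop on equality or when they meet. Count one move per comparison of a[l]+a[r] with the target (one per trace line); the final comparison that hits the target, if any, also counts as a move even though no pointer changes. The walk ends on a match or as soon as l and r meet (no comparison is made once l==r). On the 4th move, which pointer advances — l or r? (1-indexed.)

l

[1,7] -9+27=18 <53 → l++
[2,7] -8+27=19 <53 → l++
[3,7] -2+27=25 <53 → l++
[4,7] 2+27=29 <53 → l++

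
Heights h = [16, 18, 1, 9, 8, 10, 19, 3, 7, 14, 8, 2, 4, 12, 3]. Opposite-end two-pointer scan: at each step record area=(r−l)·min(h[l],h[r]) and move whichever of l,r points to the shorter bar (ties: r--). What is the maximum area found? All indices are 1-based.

max area = 156

[1,15] min(16,3)*14=42 best=42 * → r--
[1,14] min(16,12)*13=156 best=156 * → r--
[1,13] min(16,4)*12=48 best=156 → r--
[1,12] min(16,2)*11=22 best=156 → r--
[1,11] min(16,8)*10=80 best=156 → r--
[1,10] min(16,14)*9=126 best=156 → r--
[1,9] min(16,7)*8=56 best=156 → r--
[1,8] min(16,3)*7=21 best=156 → r--
[1,7] min(16,19)*6=96 best=156 → l++
[2,7] min(18,19)*5=90 best=156 → l++
[3,7] min(1,19)*4=4 best=156 → l++
[4,7] min(9,19)*3=27 best=156 → l++
[5,7] min(8,19)*2=16 best=156 → l++
[6,7] min(10,19)*1=10 best=156 → l++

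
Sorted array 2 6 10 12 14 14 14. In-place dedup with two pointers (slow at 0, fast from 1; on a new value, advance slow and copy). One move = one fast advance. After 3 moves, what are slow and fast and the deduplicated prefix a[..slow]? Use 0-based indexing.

(s=0,f=1) a[fast]=6≠a[slow]=2 write a[1]=6 → slow++,fast++
(s=1,f=2) a[fast]=10≠a[slow]=6 write a[2]=10 → slow++,fast++
(s=2,f=3) a[fast]=12≠a[slow]=10 write a[3]=12 → slow++,fast++

slow=3, fast=4, prefix=[2, 6, 10, 12]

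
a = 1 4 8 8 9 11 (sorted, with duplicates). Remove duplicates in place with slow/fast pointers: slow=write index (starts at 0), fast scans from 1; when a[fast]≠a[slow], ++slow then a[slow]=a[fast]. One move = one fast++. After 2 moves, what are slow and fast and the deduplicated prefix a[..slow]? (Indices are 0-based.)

slow=2, fast=3, prefix=[1, 4, 8]

slow=0 fast=1: a[fast]=4≠a[slow]=1 write a[1]=4, slow++,fast++
slow=1 fast=2: a[fast]=8≠a[slow]=4 write a[2]=8, slow++,fast++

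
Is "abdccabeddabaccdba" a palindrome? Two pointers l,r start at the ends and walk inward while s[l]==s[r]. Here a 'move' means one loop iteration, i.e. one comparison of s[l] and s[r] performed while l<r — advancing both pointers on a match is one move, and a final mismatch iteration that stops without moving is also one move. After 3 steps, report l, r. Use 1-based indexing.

l=4, r=15

[1,18] 'a'=='a' → l++,r--
[2,17] 'b'=='b' → l++,r--
[3,16] 'd'=='d' → l++,r--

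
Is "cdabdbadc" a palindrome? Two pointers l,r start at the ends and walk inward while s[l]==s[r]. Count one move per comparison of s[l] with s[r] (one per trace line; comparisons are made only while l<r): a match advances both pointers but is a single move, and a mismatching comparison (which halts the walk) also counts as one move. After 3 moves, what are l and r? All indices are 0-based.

l=3, r=5

l=0 r=8: 'c'=='c', l++,r--
l=1 r=7: 'd'=='d', l++,r--
l=2 r=6: 'a'=='a', l++,r--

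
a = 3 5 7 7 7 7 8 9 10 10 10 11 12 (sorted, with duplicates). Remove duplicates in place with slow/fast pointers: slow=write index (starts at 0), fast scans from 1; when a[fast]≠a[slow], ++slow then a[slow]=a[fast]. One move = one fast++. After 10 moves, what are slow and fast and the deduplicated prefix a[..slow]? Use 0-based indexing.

slow=5, fast=11, prefix=[3, 5, 7, 8, 9, 10]

slow=0 fast=1: a[fast]=5≠a[slow]=3 write a[1]=5, slow++,fast++
slow=1 fast=2: a[fast]=7≠a[slow]=5 write a[2]=7, slow++,fast++
slow=2 fast=3: a[fast]=7=a[slow] dup, fast++
slow=2 fast=4: a[fast]=7=a[slow] dup, fast++
slow=2 fast=5: a[fast]=7=a[slow] dup, fast++
slow=2 fast=6: a[fast]=8≠a[slow]=7 write a[3]=8, slow++,fast++
slow=3 fast=7: a[fast]=9≠a[slow]=8 write a[4]=9, slow++,fast++
slow=4 fast=8: a[fast]=10≠a[slow]=9 write a[5]=10, slow++,fast++
slow=5 fast=9: a[fast]=10=a[slow] dup, fast++
slow=5 fast=10: a[fast]=10=a[slow] dup, fast++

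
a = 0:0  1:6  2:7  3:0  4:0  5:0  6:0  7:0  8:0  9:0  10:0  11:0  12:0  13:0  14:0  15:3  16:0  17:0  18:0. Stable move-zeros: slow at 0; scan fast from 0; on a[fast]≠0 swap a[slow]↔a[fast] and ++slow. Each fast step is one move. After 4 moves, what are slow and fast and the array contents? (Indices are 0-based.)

slow=0 fast=0: a[fast]=0, fast++
slow=0 fast=1: a[fast]=6≠0 swap→a[0]=6, slow++,fast++
slow=1 fast=2: a[fast]=7≠0 swap→a[1]=7, slow++,fast++
slow=2 fast=3: a[fast]=0, fast++

slow=2, fast=4, a=[6, 7, 0, 0, 0, 0, 0, 0, 0, 0, 0, 0, 0, 0, 0, 3, 0, 0, 0]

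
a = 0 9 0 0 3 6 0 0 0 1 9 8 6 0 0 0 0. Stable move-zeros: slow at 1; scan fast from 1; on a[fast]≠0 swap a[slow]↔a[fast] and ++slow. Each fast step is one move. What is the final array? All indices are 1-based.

(s=1,f=1) a[fast]=0 → fast++
(s=1,f=2) a[fast]=9≠0 swap→a[1]=9 → slow++,fast++
(s=2,f=3) a[fast]=0 → fast++
(s=2,f=4) a[fast]=0 → fast++
(s=2,f=5) a[fast]=3≠0 swap→a[2]=3 → slow++,fast++
(s=3,f=6) a[fast]=6≠0 swap→a[3]=6 → slow++,fast++
(s=4,f=7) a[fast]=0 → fast++
(s=4,f=8) a[fast]=0 → fast++
(s=4,f=9) a[fast]=0 → fast++
(s=4,f=10) a[fast]=1≠0 swap→a[4]=1 → slow++,fast++
(s=5,f=11) a[fast]=9≠0 swap→a[5]=9 → slow++,fast++
(s=6,f=12) a[fast]=8≠0 swap→a[6]=8 → slow++,fast++
(s=7,f=13) a[fast]=6≠0 swap→a[7]=6 → slow++,fast++
(s=8,f=14) a[fast]=0 → fast++
(s=8,f=15) a[fast]=0 → fast++
(s=8,f=16) a[fast]=0 → fast++
(s=8,f=17) a[fast]=0 → fast++

[9, 3, 6, 1, 9, 8, 6, 0, 0, 0, 0, 0, 0, 0, 0, 0, 0]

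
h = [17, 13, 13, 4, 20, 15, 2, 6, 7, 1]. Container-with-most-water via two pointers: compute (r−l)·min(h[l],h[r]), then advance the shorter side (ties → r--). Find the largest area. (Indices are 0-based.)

max area = 75

[0,9] min(17,1)*9=9 best=9 * → r--
[0,8] min(17,7)*8=56 best=56 * → r--
[0,7] min(17,6)*7=42 best=56 → r--
[0,6] min(17,2)*6=12 best=56 → r--
[0,5] min(17,15)*5=75 best=75 * → r--
[0,4] min(17,20)*4=68 best=75 → l++
[1,4] min(13,20)*3=39 best=75 → l++
[2,4] min(13,20)*2=26 best=75 → l++
[3,4] min(4,20)*1=4 best=75 → l++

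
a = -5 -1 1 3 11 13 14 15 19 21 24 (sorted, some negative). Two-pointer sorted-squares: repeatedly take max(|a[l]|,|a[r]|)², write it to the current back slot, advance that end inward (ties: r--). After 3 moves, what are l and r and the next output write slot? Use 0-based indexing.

l=0, r=7, next write slot=7

[0,10] |-5|<=|24| out[10]=576 → r--
[0,9] |-5|<=|21| out[9]=441 → r--
[0,8] |-5|<=|19| out[8]=361 → r--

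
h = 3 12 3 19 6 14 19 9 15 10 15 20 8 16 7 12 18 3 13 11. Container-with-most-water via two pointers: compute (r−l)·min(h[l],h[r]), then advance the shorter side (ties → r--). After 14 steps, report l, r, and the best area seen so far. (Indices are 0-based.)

l=6, r=11, best area=234

[0,19] min(3,11)*19=57 best=57 * → l++
[1,19] min(12,11)*18=198 best=198 * → r--
[1,18] min(12,13)*17=204 best=204 * → l++
[2,18] min(3,13)*16=48 best=204 → l++
[3,18] min(19,13)*15=195 best=204 → r--
[3,17] min(19,3)*14=42 best=204 → r--
[3,16] min(19,18)*13=234 best=234 * → r--
[3,15] min(19,12)*12=144 best=234 → r--
[3,14] min(19,7)*11=77 best=234 → r--
[3,13] min(19,16)*10=160 best=234 → r--
[3,12] min(19,8)*9=72 best=234 → r--
[3,11] min(19,20)*8=152 best=234 → l++
[4,11] min(6,20)*7=42 best=234 → l++
[5,11] min(14,20)*6=84 best=234 → l++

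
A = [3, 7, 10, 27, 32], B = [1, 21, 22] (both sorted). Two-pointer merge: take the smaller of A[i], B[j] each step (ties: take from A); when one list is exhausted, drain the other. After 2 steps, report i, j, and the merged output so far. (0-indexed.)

i=0 j=0: A[i]=3>B[j]=1 take 1, j++
i=0 j=1: A[i]=3<=B[j]=21 take 3, i++

i=1, j=1, merged so far=[1, 3]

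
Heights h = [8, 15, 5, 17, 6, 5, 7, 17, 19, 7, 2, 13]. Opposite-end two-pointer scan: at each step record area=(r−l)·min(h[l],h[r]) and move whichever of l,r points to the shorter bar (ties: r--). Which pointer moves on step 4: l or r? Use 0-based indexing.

r

l=0 r=11: min(8,13)*11=88 best=88 *, l++
l=1 r=11: min(15,13)*10=130 best=130 *, r--
l=1 r=10: min(15,2)*9=18 best=130, r--
l=1 r=9: min(15,7)*8=56 best=130, r--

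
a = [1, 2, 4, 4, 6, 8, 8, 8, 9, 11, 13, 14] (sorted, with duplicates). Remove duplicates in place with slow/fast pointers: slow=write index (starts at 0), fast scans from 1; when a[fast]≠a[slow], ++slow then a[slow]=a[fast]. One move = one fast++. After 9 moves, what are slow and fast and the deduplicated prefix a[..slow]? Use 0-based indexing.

slow=0 fast=1: a[fast]=2≠a[slow]=1 write a[1]=2, slow++,fast++
slow=1 fast=2: a[fast]=4≠a[slow]=2 write a[2]=4, slow++,fast++
slow=2 fast=3: a[fast]=4=a[slow] dup, fast++
slow=2 fast=4: a[fast]=6≠a[slow]=4 write a[3]=6, slow++,fast++
slow=3 fast=5: a[fast]=8≠a[slow]=6 write a[4]=8, slow++,fast++
slow=4 fast=6: a[fast]=8=a[slow] dup, fast++
slow=4 fast=7: a[fast]=8=a[slow] dup, fast++
slow=4 fast=8: a[fast]=9≠a[slow]=8 write a[5]=9, slow++,fast++
slow=5 fast=9: a[fast]=11≠a[slow]=9 write a[6]=11, slow++,fast++

slow=6, fast=10, prefix=[1, 2, 4, 6, 8, 9, 11]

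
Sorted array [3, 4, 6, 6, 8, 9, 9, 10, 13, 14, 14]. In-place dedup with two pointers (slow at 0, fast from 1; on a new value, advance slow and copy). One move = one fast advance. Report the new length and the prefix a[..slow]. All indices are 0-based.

slow=0 fast=1: a[fast]=4≠a[slow]=3 write a[1]=4, slow++,fast++
slow=1 fast=2: a[fast]=6≠a[slow]=4 write a[2]=6, slow++,fast++
slow=2 fast=3: a[fast]=6=a[slow] dup, fast++
slow=2 fast=4: a[fast]=8≠a[slow]=6 write a[3]=8, slow++,fast++
slow=3 fast=5: a[fast]=9≠a[slow]=8 write a[4]=9, slow++,fast++
slow=4 fast=6: a[fast]=9=a[slow] dup, fast++
slow=4 fast=7: a[fast]=10≠a[slow]=9 write a[5]=10, slow++,fast++
slow=5 fast=8: a[fast]=13≠a[slow]=10 write a[6]=13, slow++,fast++
slow=6 fast=9: a[fast]=14≠a[slow]=13 write a[7]=14, slow++,fast++
slow=7 fast=10: a[fast]=14=a[slow] dup, fast++

length 8; prefix = [3, 4, 6, 8, 9, 10, 13, 14]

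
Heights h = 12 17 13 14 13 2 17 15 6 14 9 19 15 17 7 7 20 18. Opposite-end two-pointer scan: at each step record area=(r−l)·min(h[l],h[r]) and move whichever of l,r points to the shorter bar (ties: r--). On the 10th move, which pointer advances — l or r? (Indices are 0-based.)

l

[0,17] min(12,18)*17=204 best=204 * → l++
[1,17] min(17,18)*16=272 best=272 * → l++
[2,17] min(13,18)*15=195 best=272 → l++
[3,17] min(14,18)*14=196 best=272 → l++
[4,17] min(13,18)*13=169 best=272 → l++
[5,17] min(2,18)*12=24 best=272 → l++
[6,17] min(17,18)*11=187 best=272 → l++
[7,17] min(15,18)*10=150 best=272 → l++
[8,17] min(6,18)*9=54 best=272 → l++
[9,17] min(14,18)*8=112 best=272 → l++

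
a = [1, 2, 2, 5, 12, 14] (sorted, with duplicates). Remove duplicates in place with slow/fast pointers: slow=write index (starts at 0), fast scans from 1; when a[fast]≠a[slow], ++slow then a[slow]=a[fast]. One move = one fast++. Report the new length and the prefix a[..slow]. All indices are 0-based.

slow=0 fast=1: a[fast]=2≠a[slow]=1 write a[1]=2, slow++,fast++
slow=1 fast=2: a[fast]=2=a[slow] dup, fast++
slow=1 fast=3: a[fast]=5≠a[slow]=2 write a[2]=5, slow++,fast++
slow=2 fast=4: a[fast]=12≠a[slow]=5 write a[3]=12, slow++,fast++
slow=3 fast=5: a[fast]=14≠a[slow]=12 write a[4]=14, slow++,fast++

length 5; prefix = [1, 2, 5, 12, 14]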